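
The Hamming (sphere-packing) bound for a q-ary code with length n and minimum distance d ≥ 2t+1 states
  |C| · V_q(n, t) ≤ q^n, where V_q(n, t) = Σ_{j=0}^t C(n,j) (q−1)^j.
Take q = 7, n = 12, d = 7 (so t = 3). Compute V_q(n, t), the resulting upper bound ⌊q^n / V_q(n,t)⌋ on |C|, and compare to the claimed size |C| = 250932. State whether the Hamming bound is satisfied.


V_q(n, t) = 49969, q^n = 13841287201, Hamming bound = 276997, |C| = 250932 ≤ bound (satisfied).

Step 1: Compute V_q(n, t) = Σ_{j=0}^3 C(n, j) (q−1)^j.
  j = 0: C(12,0)·(6)^0 = 1·1 = 1.
  j = 1: C(12,1)·(6)^1 = 12·6 = 72.
  j = 2: C(12,2)·(6)^2 = 66·36 = 2376.
  j = 3: C(12,3)·(6)^3 = 220·216 = 47520.
  V_q(n, t) = 1 + 72 + 2376 + 47520 = 49969.
Step 2: q^n = 7^12 = 13841287201.
Step 3: Hamming bound ⌊q^n / V_q(n,t)⌋ = ⌊13841287201/49969⌋ = 276997.
Step 4: Compare |C| = 250932 to 276997: satisfied.
The claimed |C| lies below the Hamming bound.


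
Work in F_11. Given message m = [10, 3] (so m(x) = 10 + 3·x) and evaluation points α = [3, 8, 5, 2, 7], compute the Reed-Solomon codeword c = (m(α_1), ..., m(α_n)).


c = [8, 1, 3, 5, 9]

Message polynomial: m(x) = 10 + 3·x (mod 11).
For each evaluation point α_i, compute m(α_i) mod 11:
  α_1 = 3: Horner steps 3 → 8, so m(3) = 8.
  α_2 = 8: Horner steps 3 → 1, so m(8) = 1.
  α_3 = 5: Horner steps 3 → 3, so m(5) = 3.
  α_4 = 2: Horner steps 3 → 5, so m(2) = 5.
  α_5 = 7: Horner steps 3 → 9, so m(7) = 9.
Codeword c = [8, 1, 3, 5, 9] ∈ F_11^5.


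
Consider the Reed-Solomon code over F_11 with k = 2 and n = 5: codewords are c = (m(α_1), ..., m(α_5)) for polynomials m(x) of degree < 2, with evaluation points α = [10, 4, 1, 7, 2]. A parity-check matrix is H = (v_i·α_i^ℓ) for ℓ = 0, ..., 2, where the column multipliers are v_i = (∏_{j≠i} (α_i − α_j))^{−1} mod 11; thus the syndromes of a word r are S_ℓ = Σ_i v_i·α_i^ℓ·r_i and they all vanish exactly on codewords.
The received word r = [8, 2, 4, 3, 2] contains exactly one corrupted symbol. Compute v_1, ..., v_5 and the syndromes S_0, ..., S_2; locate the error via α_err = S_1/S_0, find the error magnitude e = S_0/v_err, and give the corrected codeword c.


S = (9, 3, 1), error at position 2, error magnitude e = 4, c = [8, 9, 4, 3, 2].

Step 1: column multipliers v_i = (∏_{j≠i}(α_i − α_j))^{−1} mod 11.
  i = 1 (α = 10): (10−4)(10−1)(10−7)(10−2) = 6·9·3·8 = 1296 ≡ 9, so v_1 = 9^{−1} = 5 (mod 11).
  i = 2 (α = 4): (4−10)(4−1)(4−7)(4−2) = (−6)·3·(−3)·2 = 108 ≡ 9, so v_2 = 9^{−1} = 5 (mod 11).
  i = 3 (α = 1): (1−10)(1−4)(1−7)(1−2) = (−9)·(−3)·(−6)·(−1) = 162 ≡ 8, so v_3 = 8^{−1} = 7 (mod 11).
  i = 4 (α = 7): (7−10)(7−4)(7−1)(7−2) = (−3)·3·6·5 = −270 ≡ 5, so v_4 = 5^{−1} = 9 (mod 11).
  i = 5 (α = 2): (2−10)(2−4)(2−1)(2−7) = (−8)·(−2)·1·(−5) = −80 ≡ 8, so v_5 = 8^{−1} = 7 (mod 11).
  v = [5, 5, 7, 9, 7].
Step 2: syndromes of r = [8, 2, 4, 3, 2] (all sums mod 11).
  S_0 = Σ v_i r_i = 5·8 + 5·2 + 7·4 + 9·3 + 7·2 = 119 ≡ 9.
  S_1 = Σ v_i α_i r_i = 5·10·8 + 5·4·2 + 7·1·4 + 9·7·3 + 7·2·2 = 685 ≡ 3.
  α_i^2 mod 11 = [1, 5, 1, 5, 4].
  S_2 = Σ v_i α_i^2 r_i = 5·1·8 + 5·5·2 + 7·1·4 + 9·5·3 + 7·4·2 = 309 ≡ 1.
  S = (9, 3, 1) ≠ 0, so r is not a codeword (an error is present).
Step 3: locate the error. For a single error e at position i, S_ℓ = v_i·e·α_i^ℓ, so α_err = S_1/S_0.
  S_0^{−1} = 9^{−1} = 5 (mod 11), so α_err = 3·5 = 15 ≡ 4 = α_2. Error position i = 2.
  Consistency check: S_2/S_1 = 1·4 = 4 ≡ 4 = α_err ✓ (single-error assumption holds).
Step 4: error magnitude e = S_0/v_2 = S_0·∏_{j≠2}(α_2 − α_j) = 9·9 = 81 ≡ 4 (mod 11).
Step 5: correct position 2: c_2 = r_2 − e = 2 − 4 ≡ 9 (mod 11). Hence c = [8, 9, 4, 3, 2].
  Check: interpolating c through the α_i gives m(x) = 6 + 9·x (degree < 2) with m(α_i) = c_i for every i, so c is indeed a codeword.


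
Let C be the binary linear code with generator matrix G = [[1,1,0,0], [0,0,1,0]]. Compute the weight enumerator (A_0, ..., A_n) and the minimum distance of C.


Weight distribution: A_0 = 1, A_1 = 1, A_2 = 1, A_3 = 1. Minimum distance d = 1.

Enumerate all 2^2 = 4 messages m ∈ F_2^2.
For each, compute codeword c = mG in F_2^4, then tally its weight.
  m = 00 → c = 0000, weight = 0.
  m = 10 → c = 1100, weight = 2.
  m = 01 → c = 0010, weight = 1.
  m = 11 → c = 1110, weight = 3.
Tally weights:
  weight 0: 1 codewords.
  weight 1: 1 codewords.
  weight 2: 1 codewords.
  weight 3: 1 codewords.
Minimum distance d = smallest w > 0 with A_w > 0 = 1.
Sanity: Σ A_w = 4 = 2^2 = 4 ✓.


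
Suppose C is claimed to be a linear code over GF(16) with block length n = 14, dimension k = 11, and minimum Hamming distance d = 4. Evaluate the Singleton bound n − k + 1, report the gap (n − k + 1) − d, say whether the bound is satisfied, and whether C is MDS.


Singleton RHS = n − k + 1 = 4, slack = 0, bound satisfied, MDS.

Singleton bound: d ≤ n − k + 1.
Here n = 14, k = 11, so n − k + 1 = 4.
Given d = 4, check d ≤ 4: YES.
Slack = (n − k + 1) − d = 0.
The code is MDS (slack = 0).
Description: the claimed parameters are [14, 11, 4]_16; such a code would be MDS (meets Singleton bound).


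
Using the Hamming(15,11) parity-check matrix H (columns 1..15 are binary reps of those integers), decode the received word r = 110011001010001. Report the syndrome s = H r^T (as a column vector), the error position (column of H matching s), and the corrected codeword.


s = (1, 1, 0, 1)^T, error position = 13, corrected codeword c = 110011001010101

Compute s = H r^T mod 2 one row at a time:
  s_1 = 0 + 1 + 0 + 1 + 0 + 0 + 0 + 1 = 3 ≡ 1 (mod 2).
  s_2 = 0 + 1 + 1 + 0 + 0 + 0 + 0 + 1 = 3 ≡ 1 (mod 2).
  s_3 = 1 + 0 + 1 + 0 + 0 + 1 + 0 + 1 = 4 ≡ 0 (mod 2).
  s_4 = 1 + 0 + 1 + 0 + 1 + 1 + 0 + 1 = 5 ≡ 1 (mod 2).
s = (1, 1, 0, 1)^T — this equals column 13 of H (binary 1101), so error is at position 13.
Correct: flip bit 13 of r = 110011001010001 to get c = 110011001010101.


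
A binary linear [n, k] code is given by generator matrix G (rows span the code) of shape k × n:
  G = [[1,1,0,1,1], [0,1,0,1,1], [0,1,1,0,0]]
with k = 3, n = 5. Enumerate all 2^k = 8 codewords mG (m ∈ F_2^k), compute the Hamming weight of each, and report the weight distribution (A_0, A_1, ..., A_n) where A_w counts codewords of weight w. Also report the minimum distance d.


Weight distribution: A_0 = 1, A_1 = 1, A_2 = 1, A_3 = 3, A_4 = 2. Minimum distance d = 1.

Enumerate all 2^3 = 8 messages m ∈ F_2^3.
For each, compute codeword c = mG in F_2^5, then tally its weight.
  m = 000 → c = 00000, weight = 0.
  m = 100 → c = 11011, weight = 4.
  m = 010 → c = 01011, weight = 3.
  m = 110 → c = 10000, weight = 1.
  m = 001 → c = 01100, weight = 2.
  m = 101 → c = 10111, weight = 4.
  m = 011 → c = 00111, weight = 3.
  m = 111 → c = 11100, weight = 3.
Tally weights:
  weight 0: 1 codewords.
  weight 1: 1 codewords.
  weight 2: 1 codewords.
  weight 3: 3 codewords.
  weight 4: 2 codewords.
Minimum distance d = smallest w > 0 with A_w > 0 = 1.
Sanity: Σ A_w = 8 = 2^3 = 8 ✓.


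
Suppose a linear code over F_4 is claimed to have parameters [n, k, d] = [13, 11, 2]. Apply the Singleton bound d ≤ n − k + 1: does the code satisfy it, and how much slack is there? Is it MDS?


Singleton RHS = n − k + 1 = 3, slack = 1, bound satisfied, not MDS.

Singleton bound: d ≤ n − k + 1.
Here n = 13, k = 11, so n − k + 1 = 3.
Given d = 2, check d ≤ 3: YES.
Slack = (n − k + 1) − d = 1.
The code is NOT MDS (slack = 1 > 0).
Description: the claimed parameters are [13, 11, 2]_4; such a code would be non-MDS.


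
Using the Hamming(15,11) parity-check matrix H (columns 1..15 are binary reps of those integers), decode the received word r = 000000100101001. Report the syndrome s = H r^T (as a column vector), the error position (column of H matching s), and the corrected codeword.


s = (1, 1, 1, 0)^T, error position = 14, corrected codeword c = 000000100101011

Compute s = H r^T mod 2 one row at a time:
  s_1 = 0 + 0 + 1 + 0 + 1 + 0 + 0 + 1 = 3 ≡ 1 (mod 2).
  s_2 = 0 + 0 + 0 + 1 + 1 + 0 + 0 + 1 = 3 ≡ 1 (mod 2).
  s_3 = 0 + 0 + 0 + 1 + 1 + 0 + 0 + 1 = 3 ≡ 1 (mod 2).
  s_4 = 0 + 0 + 0 + 1 + 0 + 0 + 0 + 1 = 2 ≡ 0 (mod 2).
s = (1, 1, 1, 0)^T — this equals column 14 of H (binary 1110), so error is at position 14.
Correct: flip bit 14 of r = 000000100101001 to get c = 000000100101011.


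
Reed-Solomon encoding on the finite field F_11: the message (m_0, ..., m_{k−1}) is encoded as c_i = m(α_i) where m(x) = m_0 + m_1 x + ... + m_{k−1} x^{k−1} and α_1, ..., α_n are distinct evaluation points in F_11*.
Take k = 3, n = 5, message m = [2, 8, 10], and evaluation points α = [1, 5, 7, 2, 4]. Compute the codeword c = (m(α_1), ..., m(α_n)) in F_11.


c = [9, 6, 9, 3, 7]

Message polynomial: m(x) = 2 + 8·x + 10·x^2 (mod 11).
For each evaluation point α_i, compute m(α_i) mod 11:
  α_1 = 1: Horner steps 10 → 7 → 9, so m(1) = 9.
  α_2 = 5: Horner steps 10 → 3 → 6, so m(5) = 6.
  α_3 = 7: Horner steps 10 → 1 → 9, so m(7) = 9.
  α_4 = 2: Horner steps 10 → 6 → 3, so m(2) = 3.
  α_5 = 4: Horner steps 10 → 4 → 7, so m(4) = 7.
Codeword c = [9, 6, 9, 3, 7] ∈ F_11^5.


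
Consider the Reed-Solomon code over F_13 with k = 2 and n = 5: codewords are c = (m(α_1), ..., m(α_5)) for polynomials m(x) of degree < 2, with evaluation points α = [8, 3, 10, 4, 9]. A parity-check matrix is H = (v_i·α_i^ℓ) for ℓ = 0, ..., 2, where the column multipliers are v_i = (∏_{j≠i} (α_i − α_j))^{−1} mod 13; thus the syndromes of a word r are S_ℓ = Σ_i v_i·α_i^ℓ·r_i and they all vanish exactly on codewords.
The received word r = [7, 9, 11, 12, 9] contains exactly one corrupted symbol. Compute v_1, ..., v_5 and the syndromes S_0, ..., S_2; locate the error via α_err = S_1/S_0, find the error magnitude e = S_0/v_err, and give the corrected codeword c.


S = (6, 5, 2), error at position 2, error magnitude e = 12, c = [7, 10, 11, 12, 9].

Step 1: column multipliers v_i = (∏_{j≠i}(α_i − α_j))^{−1} mod 13.
  i = 1 (α = 8): (8−3)(8−10)(8−4)(8−9) = 5·(−2)·4·(−1) = 40 ≡ 1, so v_1 = 1^{−1} = 1 (mod 13).
  i = 2 (α = 3): (3−8)(3−10)(3−4)(3−9) = (−5)·(−7)·(−1)·(−6) = 210 ≡ 2, so v_2 = 2^{−1} = 7 (mod 13).
  i = 3 (α = 10): (10−8)(10−3)(10−4)(10−9) = 2·7·6·1 = 84 ≡ 6, so v_3 = 6^{−1} = 11 (mod 13).
  i = 4 (α = 4): (4−8)(4−3)(4−10)(4−9) = (−4)·1·(−6)·(−5) = −120 ≡ 10, so v_4 = 10^{−1} = 4 (mod 13).
  i = 5 (α = 9): (9−8)(9−3)(9−10)(9−4) = 1·6·(−1)·5 = −30 ≡ 9, so v_5 = 9^{−1} = 3 (mod 13).
  v = [1, 7, 11, 4, 3].
Step 2: syndromes of r = [7, 9, 11, 12, 9] (all sums mod 13).
  S_0 = Σ v_i r_i = 1·7 + 7·9 + 11·11 + 4·12 + 3·9 = 266 ≡ 6.
  S_1 = Σ v_i α_i r_i = 1·8·7 + 7·3·9 + 11·10·11 + 4·4·12 + 3·9·9 = 1890 ≡ 5.
  α_i^2 mod 13 = [12, 9, 9, 3, 3].
  S_2 = Σ v_i α_i^2 r_i = 1·12·7 + 7·9·9 + 11·9·11 + 4·3·12 + 3·3·9 = 1965 ≡ 2.
  S = (6, 5, 2) ≠ 0, so r is not a codeword (an error is present).
Step 3: locate the error. For a single error e at position i, S_ℓ = v_i·e·α_i^ℓ, so α_err = S_1/S_0.
  S_0^{−1} = 6^{−1} = 11 (mod 13), so α_err = 5·11 = 55 ≡ 3 = α_2. Error position i = 2.
  Consistency check: S_2/S_1 = 2·8 = 16 ≡ 3 = α_err ✓ (single-error assumption holds).
Step 4: error magnitude e = S_0/v_2 = S_0·∏_{j≠2}(α_2 − α_j) = 6·2 = 12 ≡ 12 (mod 13).
Step 5: correct position 2: c_2 = r_2 − e = 9 − 12 ≡ 10 (mod 13). Hence c = [7, 10, 11, 12, 9].
  Check: interpolating c through the α_i gives m(x) = 4 + 2·x (degree < 2) with m(α_i) = c_i for every i, so c is indeed a codeword.


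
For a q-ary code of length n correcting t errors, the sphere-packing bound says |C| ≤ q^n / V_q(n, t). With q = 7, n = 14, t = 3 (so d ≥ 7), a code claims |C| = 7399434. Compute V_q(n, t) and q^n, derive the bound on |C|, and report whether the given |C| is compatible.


V_q(n, t) = 81985, q^n = 678223072849, Hamming bound = 8272526, |C| = 7399434 ≤ bound (satisfied).

Step 1: Compute V_q(n, t) = Σ_{j=0}^3 C(n, j) (q−1)^j.
  j = 0: C(14,0)·(6)^0 = 1·1 = 1.
  j = 1: C(14,1)·(6)^1 = 14·6 = 84.
  j = 2: C(14,2)·(6)^2 = 91·36 = 3276.
  j = 3: C(14,3)·(6)^3 = 364·216 = 78624.
  V_q(n, t) = 1 + 84 + 3276 + 78624 = 81985.
Step 2: q^n = 7^14 = 678223072849.
Step 3: Hamming bound ⌊q^n / V_q(n,t)⌋ = ⌊678223072849/81985⌋ = 8272526.
Step 4: Compare |C| = 7399434 to 8272526: satisfied.
The claimed |C| lies below the Hamming bound.


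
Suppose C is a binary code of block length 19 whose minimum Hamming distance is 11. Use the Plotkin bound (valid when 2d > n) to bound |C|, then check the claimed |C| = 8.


Plotkin bound M ≤ 6; given |C| = 8 > bound (violated).

Check applicability: 2d = 22, n = 19.
2d − n = 3 > 0, so Plotkin applies.
Compute d/(2d−n) = 11/3 ≈ 3.6667.
⌊d/(2d−n)⌋ = 3.
Plotkin bound: M ≤ 2·3 = 6.
Given |C| = 8, check: VIOLATED.
This |C| is above the Plotkin bound, so no binary code with n = 19, d = 11 and 8 codewords exists.


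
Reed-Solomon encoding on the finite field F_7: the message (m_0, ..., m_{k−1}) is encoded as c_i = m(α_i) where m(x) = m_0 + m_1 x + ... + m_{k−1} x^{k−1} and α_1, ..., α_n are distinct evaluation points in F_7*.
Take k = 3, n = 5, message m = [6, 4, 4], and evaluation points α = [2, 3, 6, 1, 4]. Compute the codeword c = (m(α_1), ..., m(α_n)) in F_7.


c = [2, 5, 6, 0, 2]

Message polynomial: m(x) = 6 + 4·x + 4·x^2 (mod 7).
For each evaluation point α_i, compute m(α_i) mod 7:
  α_1 = 2: Horner steps 4 → 5 → 2, so m(2) = 2.
  α_2 = 3: Horner steps 4 → 2 → 5, so m(3) = 5.
  α_3 = 6: Horner steps 4 → 0 → 6, so m(6) = 6.
  α_4 = 1: Horner steps 4 → 1 → 0, so m(1) = 0.
  α_5 = 4: Horner steps 4 → 6 → 2, so m(4) = 2.
Codeword c = [2, 5, 6, 0, 2] ∈ F_7^5.


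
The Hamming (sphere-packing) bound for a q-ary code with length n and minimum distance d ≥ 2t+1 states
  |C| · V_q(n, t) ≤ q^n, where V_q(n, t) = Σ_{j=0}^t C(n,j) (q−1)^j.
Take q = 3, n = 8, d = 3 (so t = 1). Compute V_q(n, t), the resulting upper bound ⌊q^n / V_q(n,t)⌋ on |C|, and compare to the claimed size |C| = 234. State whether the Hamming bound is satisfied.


V_q(n, t) = 17, q^n = 6561, Hamming bound = 385, |C| = 234 ≤ bound (satisfied).

Step 1: Compute V_q(n, t) = Σ_{j=0}^1 C(n, j) (q−1)^j.
  j = 0: C(8,0)·(2)^0 = 1·1 = 1.
  j = 1: C(8,1)·(2)^1 = 8·2 = 16.
  V_q(n, t) = 1 + 16 = 17.
Step 2: q^n = 3^8 = 6561.
Step 3: Hamming bound ⌊q^n / V_q(n,t)⌋ = ⌊6561/17⌋ = 385.
Step 4: Compare |C| = 234 to 385: satisfied.
The claimed |C| lies below the Hamming bound.


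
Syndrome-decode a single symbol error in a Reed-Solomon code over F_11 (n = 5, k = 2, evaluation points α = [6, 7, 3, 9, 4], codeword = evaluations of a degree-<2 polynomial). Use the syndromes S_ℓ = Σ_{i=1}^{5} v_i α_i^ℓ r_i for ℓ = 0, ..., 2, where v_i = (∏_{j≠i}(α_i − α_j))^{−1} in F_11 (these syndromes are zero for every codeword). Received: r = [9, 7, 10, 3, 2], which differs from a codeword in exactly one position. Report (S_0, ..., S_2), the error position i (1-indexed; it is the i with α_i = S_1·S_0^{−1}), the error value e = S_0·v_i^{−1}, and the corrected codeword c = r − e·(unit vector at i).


S = (1, 3, 9), error at position 3, error magnitude e = 6, c = [9, 7, 4, 3, 2].

Step 1: column multipliers v_i = (∏_{j≠i}(α_i − α_j))^{−1} mod 11.
  i = 1 (α = 6): (6−7)(6−3)(6−9)(6−4) = (−1)·3·(−3)·2 = 18 ≡ 7, so v_1 = 7^{−1} = 8 (mod 11).
  i = 2 (α = 7): (7−6)(7−3)(7−9)(7−4) = 1·4·(−2)·3 = −24 ≡ 9, so v_2 = 9^{−1} = 5 (mod 11).
  i = 3 (α = 3): (3−6)(3−7)(3−9)(3−4) = (−3)·(−4)·(−6)·(−1) = 72 ≡ 6, so v_3 = 6^{−1} = 2 (mod 11).
  i = 4 (α = 9): (9−6)(9−7)(9−3)(9−4) = 3·2·6·5 = 180 ≡ 4, so v_4 = 4^{−1} = 3 (mod 11).
  i = 5 (α = 4): (4−6)(4−7)(4−3)(4−9) = (−2)·(−3)·1·(−5) = −30 ≡ 3, so v_5 = 3^{−1} = 4 (mod 11).
  v = [8, 5, 2, 3, 4].
Step 2: syndromes of r = [9, 7, 10, 3, 2] (all sums mod 11).
  S_0 = Σ v_i r_i = 8·9 + 5·7 + 2·10 + 3·3 + 4·2 = 144 ≡ 1.
  S_1 = Σ v_i α_i r_i = 8·6·9 + 5·7·7 + 2·3·10 + 3·9·3 + 4·4·2 = 850 ≡ 3.
  α_i^2 mod 11 = [3, 5, 9, 4, 5].
  S_2 = Σ v_i α_i^2 r_i = 8·3·9 + 5·5·7 + 2·9·10 + 3·4·3 + 4·5·2 = 647 ≡ 9.
  S = (1, 3, 9) ≠ 0, so r is not a codeword (an error is present).
Step 3: locate the error. For a single error e at position i, S_ℓ = v_i·e·α_i^ℓ, so α_err = S_1/S_0.
  S_0^{−1} = 1^{−1} = 1 (mod 11), so α_err = 3·1 = 3 ≡ 3 = α_3. Error position i = 3.
  Consistency check: S_2/S_1 = 9·4 = 36 ≡ 3 = α_err ✓ (single-error assumption holds).
Step 4: error magnitude e = S_0/v_3 = S_0·∏_{j≠3}(α_3 − α_j) = 1·6 = 6 ≡ 6 (mod 11).
Step 5: correct position 3: c_3 = r_3 − e = 10 − 6 ≡ 4 (mod 11). Hence c = [9, 7, 4, 3, 2].
  Check: interpolating c through the α_i gives m(x) = 10 + 9·x (degree < 2) with m(α_i) = c_i for every i, so c is indeed a codeword.


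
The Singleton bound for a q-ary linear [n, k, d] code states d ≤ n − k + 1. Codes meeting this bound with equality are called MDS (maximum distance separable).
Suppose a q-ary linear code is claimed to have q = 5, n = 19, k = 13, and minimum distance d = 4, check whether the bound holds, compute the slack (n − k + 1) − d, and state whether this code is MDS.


Singleton RHS = n − k + 1 = 7, slack = 3, bound satisfied, not MDS.

Singleton bound: d ≤ n − k + 1.
Here n = 19, k = 13, so n − k + 1 = 7.
Given d = 4, check d ≤ 7: YES.
Slack = (n − k + 1) − d = 3.
The code is NOT MDS (slack = 3 > 0).
Description: the claimed parameters are [19, 13, 4]_5; such a code would be non-MDS.


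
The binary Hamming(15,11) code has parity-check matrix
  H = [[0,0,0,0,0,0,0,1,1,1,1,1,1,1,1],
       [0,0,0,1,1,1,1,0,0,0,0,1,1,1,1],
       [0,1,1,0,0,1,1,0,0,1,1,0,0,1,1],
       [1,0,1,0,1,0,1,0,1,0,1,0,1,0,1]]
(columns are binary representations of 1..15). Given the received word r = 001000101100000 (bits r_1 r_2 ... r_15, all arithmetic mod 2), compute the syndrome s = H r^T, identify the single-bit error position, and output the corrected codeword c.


s = (0, 1, 1, 1)^T, error position = 7, corrected codeword c = 001000001100000

Compute s = H r^T mod 2 one row at a time:
  s_1 = 0 + 1 + 1 + 0 + 0 + 0 + 0 + 0 = 2 ≡ 0 (mod 2).
  s_2 = 0 + 0 + 0 + 1 + 0 + 0 + 0 + 0 = 1 ≡ 1 (mod 2).
  s_3 = 0 + 1 + 0 + 1 + 1 + 0 + 0 + 0 = 3 ≡ 1 (mod 2).
  s_4 = 0 + 1 + 0 + 1 + 1 + 0 + 0 + 0 = 3 ≡ 1 (mod 2).
s = (0, 1, 1, 1)^T — this equals column 7 of H (binary 0111), so error is at position 7.
Correct: flip bit 7 of r = 001000101100000 to get c = 001000001100000.


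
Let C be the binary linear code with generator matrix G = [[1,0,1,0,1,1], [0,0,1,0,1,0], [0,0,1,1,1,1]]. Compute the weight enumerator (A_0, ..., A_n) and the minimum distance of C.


Weight distribution: A_0 = 1, A_2 = 4, A_4 = 3. Minimum distance d = 2.

Enumerate all 2^3 = 8 messages m ∈ F_2^3.
For each, compute codeword c = mG in F_2^6, then tally its weight.
  m = 000 → c = 000000, weight = 0.
  m = 100 → c = 101011, weight = 4.
  m = 010 → c = 001010, weight = 2.
  m = 110 → c = 100001, weight = 2.
  m = 001 → c = 001111, weight = 4.
  m = 101 → c = 100100, weight = 2.
  m = 011 → c = 000101, weight = 2.
  m = 111 → c = 101110, weight = 4.
Tally weights:
  weight 0: 1 codewords.
  weight 2: 4 codewords.
  weight 4: 3 codewords.
Minimum distance d = smallest w > 0 with A_w > 0 = 2.
Sanity: Σ A_w = 8 = 2^3 = 8 ✓.


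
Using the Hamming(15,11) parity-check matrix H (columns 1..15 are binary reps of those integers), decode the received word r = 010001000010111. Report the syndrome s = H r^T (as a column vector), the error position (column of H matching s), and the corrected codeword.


s = (0, 0, 1, 1)^T, error position = 3, corrected codeword c = 011001000010111

Compute s = H r^T mod 2 one row at a time:
  s_1 = 0 + 0 + 0 + 1 + 0 + 1 + 1 + 1 = 4 ≡ 0 (mod 2).
  s_2 = 0 + 0 + 1 + 0 + 0 + 1 + 1 + 1 = 4 ≡ 0 (mod 2).
  s_3 = 1 + 0 + 1 + 0 + 0 + 1 + 1 + 1 = 5 ≡ 1 (mod 2).
  s_4 = 0 + 0 + 0 + 0 + 0 + 1 + 1 + 1 = 3 ≡ 1 (mod 2).
s = (0, 0, 1, 1)^T — this equals column 3 of H (binary 0011), so error is at position 3.
Correct: flip bit 3 of r = 010001000010111 to get c = 011001000010111.


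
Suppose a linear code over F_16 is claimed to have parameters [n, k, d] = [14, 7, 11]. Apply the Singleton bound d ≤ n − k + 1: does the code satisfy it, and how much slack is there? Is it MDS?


Singleton RHS = n − k + 1 = 8, slack = -3, bound violated (no such code; not MDS).

Singleton bound: d ≤ n − k + 1.
Here n = 14, k = 7, so n − k + 1 = 8.
Given d = 11, check d ≤ 8: NO.
Slack = (n − k + 1) − d = -3.
The slack is negative: d = 11 exceeds n − k + 1 = 8 by 3, so the Singleton bound is violated and no linear [14, 7, 11]_16 code can exist. In particular it is not MDS (MDS requires d = n − k + 1 exactly).
Description: the claimed parameters are [14, 7, 11]_16; such a code would be impossible (violates the Singleton bound).


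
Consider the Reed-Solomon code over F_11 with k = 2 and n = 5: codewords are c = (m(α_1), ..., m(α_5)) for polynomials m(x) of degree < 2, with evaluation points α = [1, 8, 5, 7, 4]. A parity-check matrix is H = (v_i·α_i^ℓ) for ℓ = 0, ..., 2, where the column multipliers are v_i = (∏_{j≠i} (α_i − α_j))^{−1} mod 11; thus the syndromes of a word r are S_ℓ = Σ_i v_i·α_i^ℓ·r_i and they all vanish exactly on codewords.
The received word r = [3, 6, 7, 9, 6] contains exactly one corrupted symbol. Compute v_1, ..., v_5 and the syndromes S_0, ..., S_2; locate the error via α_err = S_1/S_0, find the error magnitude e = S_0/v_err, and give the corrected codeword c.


S = (1, 8, 9), error at position 2, error magnitude e = 7, c = [3, 10, 7, 9, 6].

Step 1: column multipliers v_i = (∏_{j≠i}(α_i − α_j))^{−1} mod 11.
  i = 1 (α = 1): (1−8)(1−5)(1−7)(1−4) = (−7)·(−4)·(−6)·(−3) = 504 ≡ 9, so v_1 = 9^{−1} = 5 (mod 11).
  i = 2 (α = 8): (8−1)(8−5)(8−7)(8−4) = 7·3·1·4 = 84 ≡ 7, so v_2 = 7^{−1} = 8 (mod 11).
  i = 3 (α = 5): (5−1)(5−8)(5−7)(5−4) = 4·(−3)·(−2)·1 = 24 ≡ 2, so v_3 = 2^{−1} = 6 (mod 11).
  i = 4 (α = 7): (7−1)(7−8)(7−5)(7−4) = 6·(−1)·2·3 = −36 ≡ 8, so v_4 = 8^{−1} = 7 (mod 11).
  i = 5 (α = 4): (4−1)(4−8)(4−5)(4−7) = 3·(−4)·(−1)·(−3) = −36 ≡ 8, so v_5 = 8^{−1} = 7 (mod 11).
  v = [5, 8, 6, 7, 7].
Step 2: syndromes of r = [3, 6, 7, 9, 6] (all sums mod 11).
  S_0 = Σ v_i r_i = 5·3 + 8·6 + 6·7 + 7·9 + 7·6 = 210 ≡ 1.
  S_1 = Σ v_i α_i r_i = 5·1·3 + 8·8·6 + 6·5·7 + 7·7·9 + 7·4·6 = 1218 ≡ 8.
  α_i^2 mod 11 = [1, 9, 3, 5, 5].
  S_2 = Σ v_i α_i^2 r_i = 5·1·3 + 8·9·6 + 6·3·7 + 7·5·9 + 7·5·6 = 1098 ≡ 9.
  S = (1, 8, 9) ≠ 0, so r is not a codeword (an error is present).
Step 3: locate the error. For a single error e at position i, S_ℓ = v_i·e·α_i^ℓ, so α_err = S_1/S_0.
  S_0^{−1} = 1^{−1} = 1 (mod 11), so α_err = 8·1 = 8 ≡ 8 = α_2. Error position i = 2.
  Consistency check: S_2/S_1 = 9·7 = 63 ≡ 8 = α_err ✓ (single-error assumption holds).
Step 4: error magnitude e = S_0/v_2 = S_0·∏_{j≠2}(α_2 − α_j) = 1·7 = 7 ≡ 7 (mod 11).
Step 5: correct position 2: c_2 = r_2 − e = 6 − 7 ≡ 10 (mod 11). Hence c = [3, 10, 7, 9, 6].
  Check: interpolating c through the α_i gives m(x) = 2 + 1·x (degree < 2) with m(α_i) = c_i for every i, so c is indeed a codeword.


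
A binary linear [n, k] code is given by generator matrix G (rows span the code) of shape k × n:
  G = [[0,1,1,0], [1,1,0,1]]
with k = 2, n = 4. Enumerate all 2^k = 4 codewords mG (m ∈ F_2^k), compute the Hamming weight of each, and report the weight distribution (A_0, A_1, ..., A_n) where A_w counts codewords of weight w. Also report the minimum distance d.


Weight distribution: A_0 = 1, A_2 = 1, A_3 = 2. Minimum distance d = 2.

Enumerate all 2^2 = 4 messages m ∈ F_2^2.
For each, compute codeword c = mG in F_2^4, then tally its weight.
  m = 00 → c = 0000, weight = 0.
  m = 10 → c = 0110, weight = 2.
  m = 01 → c = 1101, weight = 3.
  m = 11 → c = 1011, weight = 3.
Tally weights:
  weight 0: 1 codewords.
  weight 2: 1 codewords.
  weight 3: 2 codewords.
Minimum distance d = smallest w > 0 with A_w > 0 = 2.
Sanity: Σ A_w = 4 = 2^2 = 4 ✓.


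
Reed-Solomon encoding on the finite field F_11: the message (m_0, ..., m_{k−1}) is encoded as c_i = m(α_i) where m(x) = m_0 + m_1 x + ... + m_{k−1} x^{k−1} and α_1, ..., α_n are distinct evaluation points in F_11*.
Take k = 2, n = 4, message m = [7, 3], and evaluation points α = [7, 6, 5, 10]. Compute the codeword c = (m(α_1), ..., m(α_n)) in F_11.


c = [6, 3, 0, 4]

Message polynomial: m(x) = 7 + 3·x (mod 11).
For each evaluation point α_i, compute m(α_i) mod 11:
  α_1 = 7: Horner steps 3 → 6, so m(7) = 6.
  α_2 = 6: Horner steps 3 → 3, so m(6) = 3.
  α_3 = 5: Horner steps 3 → 0, so m(5) = 0.
  α_4 = 10: Horner steps 3 → 4, so m(10) = 4.
Codeword c = [6, 3, 0, 4] ∈ F_11^4.


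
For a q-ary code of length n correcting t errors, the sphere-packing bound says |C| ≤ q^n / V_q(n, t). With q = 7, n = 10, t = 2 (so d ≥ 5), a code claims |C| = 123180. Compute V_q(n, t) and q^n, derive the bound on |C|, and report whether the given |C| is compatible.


V_q(n, t) = 1681, q^n = 282475249, Hamming bound = 168040, |C| = 123180 ≤ bound (satisfied).

Step 1: Compute V_q(n, t) = Σ_{j=0}^2 C(n, j) (q−1)^j.
  j = 0: C(10,0)·(6)^0 = 1·1 = 1.
  j = 1: C(10,1)·(6)^1 = 10·6 = 60.
  j = 2: C(10,2)·(6)^2 = 45·36 = 1620.
  V_q(n, t) = 1 + 60 + 1620 = 1681.
Step 2: q^n = 7^10 = 282475249.
Step 3: Hamming bound ⌊q^n / V_q(n,t)⌋ = ⌊282475249/1681⌋ = 168040.
Step 4: Compare |C| = 123180 to 168040: satisfied.
The claimed |C| lies below the Hamming bound.


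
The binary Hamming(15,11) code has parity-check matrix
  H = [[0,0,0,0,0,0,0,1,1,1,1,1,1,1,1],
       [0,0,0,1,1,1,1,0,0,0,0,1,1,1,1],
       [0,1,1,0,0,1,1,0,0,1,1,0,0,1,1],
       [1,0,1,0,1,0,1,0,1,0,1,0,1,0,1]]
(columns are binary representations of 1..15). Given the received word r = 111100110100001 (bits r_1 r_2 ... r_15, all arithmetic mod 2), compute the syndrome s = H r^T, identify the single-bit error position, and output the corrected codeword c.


s = (1, 1, 1, 0)^T, error position = 14, corrected codeword c = 111100110100011

Compute s = H r^T mod 2 one row at a time:
  s_1 = 1 + 0 + 1 + 0 + 0 + 0 + 0 + 1 = 3 ≡ 1 (mod 2).
  s_2 = 1 + 0 + 0 + 1 + 0 + 0 + 0 + 1 = 3 ≡ 1 (mod 2).
  s_3 = 1 + 1 + 0 + 1 + 1 + 0 + 0 + 1 = 5 ≡ 1 (mod 2).
  s_4 = 1 + 1 + 0 + 1 + 0 + 0 + 0 + 1 = 4 ≡ 0 (mod 2).
s = (1, 1, 1, 0)^T — this equals column 14 of H (binary 1110), so error is at position 14.
Correct: flip bit 14 of r = 111100110100001 to get c = 111100110100011.


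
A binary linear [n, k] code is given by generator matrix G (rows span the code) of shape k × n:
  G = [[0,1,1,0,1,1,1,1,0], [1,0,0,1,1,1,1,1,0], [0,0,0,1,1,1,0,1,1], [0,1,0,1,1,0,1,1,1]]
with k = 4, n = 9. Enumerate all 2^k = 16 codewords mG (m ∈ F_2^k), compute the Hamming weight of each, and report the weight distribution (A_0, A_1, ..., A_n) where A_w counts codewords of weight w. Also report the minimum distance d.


Weight distribution: A_0 = 1, A_3 = 3, A_4 = 3, A_5 = 4, A_6 = 4, A_7 = 1. Minimum distance d = 3.

Enumerate all 2^4 = 16 messages m ∈ F_2^4.
For each, compute codeword c = mG in F_2^9, then tally its weight.
  m = 0000 → c = 000000000, weight = 0.
  m = 1000 → c = 011011110, weight = 6.
  m = 0100 → c = 100111110, weight = 6.
  m = 1100 → c = 111100000, weight = 4.
  m = 0010 → c = 000111011, weight = 5.
  m = 1010 → c = 011100101, weight = 5.
  m = 0110 → c = 100000101, weight = 3.
  m = 1110 → c = 111011011, weight = 7.
  m = 0001 → c = 010110111, weight = 6.
  m = 1001 → c = 001101001, weight = 4.
  m = 0101 → c = 110001001, weight = 4.
  m = 1101 → c = 101010111, weight = 6.
  m = 0011 → c = 010001100, weight = 3.
  m = 1011 → c = 001010010, weight = 3.
  m = 0111 → c = 110110010, weight = 5.
  m = 1111 → c = 101101100, weight = 5.
Tally weights:
  weight 0: 1 codewords.
  weight 3: 3 codewords.
  weight 4: 3 codewords.
  weight 5: 4 codewords.
  weight 6: 4 codewords.
  weight 7: 1 codewords.
Minimum distance d = smallest w > 0 with A_w > 0 = 3.
Sanity: Σ A_w = 16 = 2^4 = 16 ✓.


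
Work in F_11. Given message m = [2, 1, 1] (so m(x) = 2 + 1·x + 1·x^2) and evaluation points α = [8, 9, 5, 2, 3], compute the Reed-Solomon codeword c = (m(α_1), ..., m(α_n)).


c = [8, 4, 10, 8, 3]

Message polynomial: m(x) = 2 + 1·x + 1·x^2 (mod 11).
For each evaluation point α_i, compute m(α_i) mod 11:
  α_1 = 8: Horner steps 1 → 9 → 8, so m(8) = 8.
  α_2 = 9: Horner steps 1 → 10 → 4, so m(9) = 4.
  α_3 = 5: Horner steps 1 → 6 → 10, so m(5) = 10.
  α_4 = 2: Horner steps 1 → 3 → 8, so m(2) = 8.
  α_5 = 3: Horner steps 1 → 4 → 3, so m(3) = 3.
Codeword c = [8, 4, 10, 8, 3] ∈ F_11^5.


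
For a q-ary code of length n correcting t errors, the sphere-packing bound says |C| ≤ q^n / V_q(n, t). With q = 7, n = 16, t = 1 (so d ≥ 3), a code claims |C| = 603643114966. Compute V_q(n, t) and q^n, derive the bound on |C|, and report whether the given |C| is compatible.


V_q(n, t) = 97, q^n = 33232930569601, Hamming bound = 342607531645, |C| = 603643114966 > bound (violated).

Step 1: Compute V_q(n, t) = Σ_{j=0}^1 C(n, j) (q−1)^j.
  j = 0: C(16,0)·(6)^0 = 1·1 = 1.
  j = 1: C(16,1)·(6)^1 = 16·6 = 96.
  V_q(n, t) = 1 + 96 = 97.
Step 2: q^n = 7^16 = 33232930569601.
Step 3: Hamming bound ⌊q^n / V_q(n,t)⌋ = ⌊33232930569601/97⌋ = 342607531645.
Step 4: Compare |C| = 603643114966 to 342607531645: violated.
The claimed |C| lies above the Hamming bound, so no 7-ary code of length 16 with d ≥ 3 can have 603643114966 codewords.


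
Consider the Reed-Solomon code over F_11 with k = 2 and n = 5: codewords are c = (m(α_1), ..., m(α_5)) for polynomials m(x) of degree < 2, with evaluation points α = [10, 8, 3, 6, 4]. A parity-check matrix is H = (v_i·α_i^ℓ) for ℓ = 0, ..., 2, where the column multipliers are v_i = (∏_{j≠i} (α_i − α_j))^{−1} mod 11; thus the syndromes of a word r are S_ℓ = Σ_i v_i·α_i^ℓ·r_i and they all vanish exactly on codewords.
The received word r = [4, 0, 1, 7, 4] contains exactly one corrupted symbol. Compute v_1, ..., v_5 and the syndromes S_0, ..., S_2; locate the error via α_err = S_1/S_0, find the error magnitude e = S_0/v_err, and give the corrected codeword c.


S = (8, 10, 7), error at position 5, error magnitude e = 1, c = [4, 0, 1, 7, 3].

Step 1: column multipliers v_i = (∏_{j≠i}(α_i − α_j))^{−1} mod 11.
  i = 1 (α = 10): (10−8)(10−3)(10−6)(10−4) = 2·7·4·6 = 336 ≡ 6, so v_1 = 6^{−1} = 2 (mod 11).
  i = 2 (α = 8): (8−10)(8−3)(8−6)(8−4) = (−2)·5·2·4 = −80 ≡ 8, so v_2 = 8^{−1} = 7 (mod 11).
  i = 3 (α = 3): (3−10)(3−8)(3−6)(3−4) = (−7)·(−5)·(−3)·(−1) = 105 ≡ 6, so v_3 = 6^{−1} = 2 (mod 11).
  i = 4 (α = 6): (6−10)(6−8)(6−3)(6−4) = (−4)·(−2)·3·2 = 48 ≡ 4, so v_4 = 4^{−1} = 3 (mod 11).
  i = 5 (α = 4): (4−10)(4−8)(4−3)(4−6) = (−6)·(−4)·1·(−2) = −48 ≡ 7, so v_5 = 7^{−1} = 8 (mod 11).
  v = [2, 7, 2, 3, 8].
Step 2: syndromes of r = [4, 0, 1, 7, 4] (all sums mod 11).
  S_0 = Σ v_i r_i = 2·4 + 7·0 + 2·1 + 3·7 + 8·4 = 63 ≡ 8.
  S_1 = Σ v_i α_i r_i = 2·10·4 + 7·8·0 + 2·3·1 + 3·6·7 + 8·4·4 = 340 ≡ 10.
  α_i^2 mod 11 = [1, 9, 9, 3, 5].
  S_2 = Σ v_i α_i^2 r_i = 2·1·4 + 7·9·0 + 2·9·1 + 3·3·7 + 8·5·4 = 249 ≡ 7.
  S = (8, 10, 7) ≠ 0, so r is not a codeword (an error is present).
Step 3: locate the error. For a single error e at position i, S_ℓ = v_i·e·α_i^ℓ, so α_err = S_1/S_0.
  S_0^{−1} = 8^{−1} = 7 (mod 11), so α_err = 10·7 = 70 ≡ 4 = α_5. Error position i = 5.
  Consistency check: S_2/S_1 = 7·10 = 70 ≡ 4 = α_err ✓ (single-error assumption holds).
Step 4: error magnitude e = S_0/v_5 = S_0·∏_{j≠5}(α_5 − α_j) = 8·7 = 56 ≡ 1 (mod 11).
Step 5: correct position 5: c_5 = r_5 − e = 4 − 1 ≡ 3 (mod 11). Hence c = [4, 0, 1, 7, 3].
  Check: interpolating c through the α_i gives m(x) = 6 + 2·x (degree < 2) with m(α_i) = c_i for every i, so c is indeed a codeword.


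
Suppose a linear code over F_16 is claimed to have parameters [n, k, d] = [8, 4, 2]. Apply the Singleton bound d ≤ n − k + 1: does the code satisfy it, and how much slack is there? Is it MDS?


Singleton RHS = n − k + 1 = 5, slack = 3, bound satisfied, not MDS.

Singleton bound: d ≤ n − k + 1.
Here n = 8, k = 4, so n − k + 1 = 5.
Given d = 2, check d ≤ 5: YES.
Slack = (n − k + 1) − d = 3.
The code is NOT MDS (slack = 3 > 0).
Description: the claimed parameters are [8, 4, 2]_16; such a code would be non-MDS.


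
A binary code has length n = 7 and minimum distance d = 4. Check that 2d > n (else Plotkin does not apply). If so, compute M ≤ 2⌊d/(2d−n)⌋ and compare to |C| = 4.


Plotkin bound M ≤ 8; given |C| = 4 ≤ bound (satisfied).

Check applicability: 2d = 8, n = 7.
2d − n = 1 > 0, so Plotkin applies.
Compute d/(2d−n) = 4/1 ≈ 4.0000.
⌊d/(2d−n)⌋ = 4.
Plotkin bound: M ≤ 2·4 = 8.
Given |C| = 4, check: satisfied.
This |C| is below the Plotkin bound.


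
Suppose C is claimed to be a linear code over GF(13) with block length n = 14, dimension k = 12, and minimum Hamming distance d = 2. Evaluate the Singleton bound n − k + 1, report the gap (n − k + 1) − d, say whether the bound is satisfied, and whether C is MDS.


Singleton RHS = n − k + 1 = 3, slack = 1, bound satisfied, not MDS.

Singleton bound: d ≤ n − k + 1.
Here n = 14, k = 12, so n − k + 1 = 3.
Given d = 2, check d ≤ 3: YES.
Slack = (n − k + 1) − d = 1.
The code is NOT MDS (slack = 1 > 0).
Description: the claimed parameters are [14, 12, 2]_13; such a code would be non-MDS.


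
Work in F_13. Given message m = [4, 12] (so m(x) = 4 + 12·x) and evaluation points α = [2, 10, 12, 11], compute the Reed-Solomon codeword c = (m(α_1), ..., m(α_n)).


c = [2, 7, 5, 6]

Message polynomial: m(x) = 4 + 12·x (mod 13).
For each evaluation point α_i, compute m(α_i) mod 13:
  α_1 = 2: Horner steps 12 → 2, so m(2) = 2.
  α_2 = 10: Horner steps 12 → 7, so m(10) = 7.
  α_3 = 12: Horner steps 12 → 5, so m(12) = 5.
  α_4 = 11: Horner steps 12 → 6, so m(11) = 6.
Codeword c = [2, 7, 5, 6] ∈ F_13^4.


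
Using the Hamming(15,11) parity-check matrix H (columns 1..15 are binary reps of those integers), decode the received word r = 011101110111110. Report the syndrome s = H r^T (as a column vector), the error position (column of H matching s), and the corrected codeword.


s = (0, 0, 1, 0)^T, error position = 2, corrected codeword c = 001101110111110

Compute s = H r^T mod 2 one row at a time:
  s_1 = 1 + 0 + 1 + 1 + 1 + 1 + 1 + 0 = 6 ≡ 0 (mod 2).
  s_2 = 1 + 0 + 1 + 1 + 1 + 1 + 1 + 0 = 6 ≡ 0 (mod 2).
  s_3 = 1 + 1 + 1 + 1 + 1 + 1 + 1 + 0 = 7 ≡ 1 (mod 2).
  s_4 = 0 + 1 + 0 + 1 + 0 + 1 + 1 + 0 = 4 ≡ 0 (mod 2).
s = (0, 0, 1, 0)^T — this equals column 2 of H (binary 0010), so error is at position 2.
Correct: flip bit 2 of r = 011101110111110 to get c = 001101110111110.


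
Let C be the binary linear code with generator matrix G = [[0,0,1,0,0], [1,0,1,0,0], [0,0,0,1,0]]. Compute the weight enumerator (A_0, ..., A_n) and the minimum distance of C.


Weight distribution: A_0 = 1, A_1 = 3, A_2 = 3, A_3 = 1. Minimum distance d = 1.

Enumerate all 2^3 = 8 messages m ∈ F_2^3.
For each, compute codeword c = mG in F_2^5, then tally its weight.
  m = 000 → c = 00000, weight = 0.
  m = 100 → c = 00100, weight = 1.
  m = 010 → c = 10100, weight = 2.
  m = 110 → c = 10000, weight = 1.
  m = 001 → c = 00010, weight = 1.
  m = 101 → c = 00110, weight = 2.
  m = 011 → c = 10110, weight = 3.
  m = 111 → c = 10010, weight = 2.
Tally weights:
  weight 0: 1 codewords.
  weight 1: 3 codewords.
  weight 2: 3 codewords.
  weight 3: 1 codewords.
Minimum distance d = smallest w > 0 with A_w > 0 = 1.
Sanity: Σ A_w = 8 = 2^3 = 8 ✓.


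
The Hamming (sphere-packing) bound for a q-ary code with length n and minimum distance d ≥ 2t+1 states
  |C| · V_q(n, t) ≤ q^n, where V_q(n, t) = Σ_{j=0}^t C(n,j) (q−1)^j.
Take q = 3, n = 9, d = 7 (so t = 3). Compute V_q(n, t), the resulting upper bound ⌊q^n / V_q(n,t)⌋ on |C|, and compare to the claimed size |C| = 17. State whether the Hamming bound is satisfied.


V_q(n, t) = 835, q^n = 19683, Hamming bound = 23, |C| = 17 ≤ bound (satisfied).

Step 1: Compute V_q(n, t) = Σ_{j=0}^3 C(n, j) (q−1)^j.
  j = 0: C(9,0)·(2)^0 = 1·1 = 1.
  j = 1: C(9,1)·(2)^1 = 9·2 = 18.
  j = 2: C(9,2)·(2)^2 = 36·4 = 144.
  j = 3: C(9,3)·(2)^3 = 84·8 = 672.
  V_q(n, t) = 1 + 18 + 144 + 672 = 835.
Step 2: q^n = 3^9 = 19683.
Step 3: Hamming bound ⌊q^n / V_q(n,t)⌋ = ⌊19683/835⌋ = 23.
Step 4: Compare |C| = 17 to 23: satisfied.
The claimed |C| lies below the Hamming bound.


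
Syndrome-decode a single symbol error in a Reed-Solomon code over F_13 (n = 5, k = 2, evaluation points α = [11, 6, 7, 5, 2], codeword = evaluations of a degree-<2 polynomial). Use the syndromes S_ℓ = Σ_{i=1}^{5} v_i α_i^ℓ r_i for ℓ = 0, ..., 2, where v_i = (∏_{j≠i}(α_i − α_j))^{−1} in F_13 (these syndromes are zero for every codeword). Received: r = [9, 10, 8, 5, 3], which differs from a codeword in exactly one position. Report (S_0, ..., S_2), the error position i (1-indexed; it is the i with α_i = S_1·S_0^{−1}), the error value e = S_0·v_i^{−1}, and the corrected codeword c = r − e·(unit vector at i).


S = (7, 10, 5), error at position 3, error magnitude e = 6, c = [9, 10, 2, 5, 3].

Step 1: column multipliers v_i = (∏_{j≠i}(α_i − α_j))^{−1} mod 13.
  i = 1 (α = 11): (11−6)(11−7)(11−5)(11−2) = 5·4·6·9 = 1080 ≡ 1, so v_1 = 1^{−1} = 1 (mod 13).
  i = 2 (α = 6): (6−11)(6−7)(6−5)(6−2) = (−5)·(−1)·1·4 = 20 ≡ 7, so v_2 = 7^{−1} = 2 (mod 13).
  i = 3 (α = 7): (7−11)(7−6)(7−5)(7−2) = (−4)·1·2·5 = −40 ≡ 12, so v_3 = 12^{−1} = 12 (mod 13).
  i = 4 (α = 5): (5−11)(5−6)(5−7)(5−2) = (−6)·(−1)·(−2)·3 = −36 ≡ 3, so v_4 = 3^{−1} = 9 (mod 13).
  i = 5 (α = 2): (2−11)(2−6)(2−7)(2−5) = (−9)·(−4)·(−5)·(−3) = 540 ≡ 7, so v_5 = 7^{−1} = 2 (mod 13).
  v = [1, 2, 12, 9, 2].
Step 2: syndromes of r = [9, 10, 8, 5, 3] (all sums mod 13).
  S_0 = Σ v_i r_i = 1·9 + 2·10 + 12·8 + 9·5 + 2·3 = 176 ≡ 7.
  S_1 = Σ v_i α_i r_i = 1·11·9 + 2·6·10 + 12·7·8 + 9·5·5 + 2·2·3 = 1128 ≡ 10.
  α_i^2 mod 13 = [4, 10, 10, 12, 4].
  S_2 = Σ v_i α_i^2 r_i = 1·4·9 + 2·10·10 + 12·10·8 + 9·12·5 + 2·4·3 = 1760 ≡ 5.
  S = (7, 10, 5) ≠ 0, so r is not a codeword (an error is present).
Step 3: locate the error. For a single error e at position i, S_ℓ = v_i·e·α_i^ℓ, so α_err = S_1/S_0.
  S_0^{−1} = 7^{−1} = 2 (mod 13), so α_err = 10·2 = 20 ≡ 7 = α_3. Error position i = 3.
  Consistency check: S_2/S_1 = 5·4 = 20 ≡ 7 = α_err ✓ (single-error assumption holds).
Step 4: error magnitude e = S_0/v_3 = S_0·∏_{j≠3}(α_3 − α_j) = 7·12 = 84 ≡ 6 (mod 13).
Step 5: correct position 3: c_3 = r_3 − e = 8 − 6 ≡ 2 (mod 13). Hence c = [9, 10, 2, 5, 3].
  Check: interpolating c through the α_i gives m(x) = 6 + 5·x (degree < 2) with m(α_i) = c_i for every i, so c is indeed a codeword.


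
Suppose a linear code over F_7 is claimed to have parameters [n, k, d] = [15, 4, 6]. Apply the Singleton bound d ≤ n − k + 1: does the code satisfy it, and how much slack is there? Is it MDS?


Singleton RHS = n − k + 1 = 12, slack = 6, bound satisfied, not MDS.

Singleton bound: d ≤ n − k + 1.
Here n = 15, k = 4, so n − k + 1 = 12.
Given d = 6, check d ≤ 12: YES.
Slack = (n − k + 1) − d = 6.
The code is NOT MDS (slack = 6 > 0).
Description: the claimed parameters are [15, 4, 6]_7; such a code would be non-MDS.
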